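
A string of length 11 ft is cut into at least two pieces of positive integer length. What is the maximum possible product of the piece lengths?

Let g[k] be the best product for length k (with at least one cut). For each first piece i, the rest contributes max(k−i, g[k−i]).
g[2] = 1·max(1,0) = 1·1 = 1
g[3] = 1·max(2,1) = 1·2 = 2
g[4] = 2·max(2,1) = 2·2 = 4
g[5] = 2·max(3,2) = 2·3 = 6
g[6] = 3·max(3,2) = 3·3 = 9
g[7] = 2·max(5,6) = 2·6 = 12
g[8] = 2·max(6,9) = 2·9 = 18
g[9] = 3·max(6,9) = 3·9 = 27
g[10] = 2·max(8,18) = 2·18 = 36
g[11] = 2·max(9,27) = 2·27 = 54
One optimal split: 3 + 3 + 3 + 2; product 3·3·3·2 = 54.

54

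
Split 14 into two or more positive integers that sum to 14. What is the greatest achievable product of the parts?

162

Let g[k] be the best product for length k (with at least one cut). For each first piece i, the rest contributes max(k−i, g[k−i]).
g[2] = 1*max(1,0) = 1*1 = 1
g[3] = max(1*2, 2*1) = 2
g[4] = max(1*3, 2*2, 3*1) = 4
g[5] = max(1*4, 2*3, 3*2, 4*1) = 6
g[6] = max(1*6, 2*4, 3*3, 4*2, 5*1) = 9
g[7] = max(1*9, 2*6, 3*4, 4*3, 5*2, 6*1) = 12
g[8] = max(1*12, 2*9, 3*6, …, 6*2, 7*1) = 18
g[9] = max(1*18, 2*12, 3*9, …, 7*2, 8*1) = 27
g[10] = max(1*27, 2*18, 3*12, …, 8*2, 9*1) = 36
g[11] = max(1*36, 2*27, 3*18, …, 9*2, 10*1) = 54
g[12] = max(1*54, 2*36, 3*27, …, 10*2, 11*1) = 81
g[13] = max(1*81, 2*54, 3*36, …, 11*2, 12*1) = 108
g[14] = max(1*108, 2*81, 3*54, …, 12*2, 13*1) = 162
One optimal split: 3 + 3 + 3 + 3 + 2; product 3*3*3*3*2 = 162.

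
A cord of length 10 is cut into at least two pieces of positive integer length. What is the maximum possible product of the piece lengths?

Let g[k] be the best product for length k (with at least one cut). For each first piece i, the rest contributes max(k−i, g[k−i]).
g[2] = 1·max(1,0) = 1·1 = 1
g[3] = 1·max(2,1) = 1·2 = 2
g[4] = 2·max(2,1) = 2·2 = 4
g[5] = 2·max(3,2) = 2·3 = 6
g[6] = 3·max(3,2) = 3·3 = 9
g[7] = 2·max(5,6) = 2·6 = 12
g[8] = 2·max(6,9) = 2·9 = 18
g[9] = 3·max(6,9) = 3·9 = 27
g[10] = 2·max(8,18) = 2·18 = 36
One optimal split: 3 + 3 + 2 + 2; product 3·3·2·2 = 36.

36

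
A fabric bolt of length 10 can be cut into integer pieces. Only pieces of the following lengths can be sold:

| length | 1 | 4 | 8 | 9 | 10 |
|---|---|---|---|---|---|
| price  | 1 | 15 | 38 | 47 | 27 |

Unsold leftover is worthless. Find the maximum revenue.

Consider every possible first cut. f[k] is the best of p[i]+f[k−i] over all sellable i≤k.
f[1] = 1
f[2] = 2  (first piece 1, then f[1]=1)
f[3] = 3  (first piece 1, then f[2]=2)
f[4] = 15
f[5] = 16  (first piece 1, then f[4]=15)
f[6] = 17  (first piece 1, then f[5]=16)
f[7] = 18  (first piece 1, then f[6]=17)
f[8] = 38
f[9] = 47
f[10] = 48  (first piece 1, then f[9]=47)
One optimal cutting: 9 + 1 → $48.

48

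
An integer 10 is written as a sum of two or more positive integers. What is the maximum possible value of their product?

Fill P[k] for k=2..10: at each k try every first piece i and multiply by the better of (k−i) uncut or P[k−i].
P[2] = 1×max(1,0) = 1×1 = 1
P[3] = 1×max(2,1) = 1×2 = 2
P[4] = 2×max(2,1) = 2×2 = 4
P[5] = 2×max(3,2) = 2×3 = 6
P[6] = 3×max(3,2) = 3×3 = 9
P[7] = 2×max(5,6) = 2×6 = 12
P[8] = 2×max(6,9) = 2×9 = 18
P[9] = 3×max(6,9) = 3×9 = 27
P[10] = 2×max(8,18) = 2×18 = 36
One optimal split: 3 + 3 + 2 + 2; product 3×3×2×2 = 36.

36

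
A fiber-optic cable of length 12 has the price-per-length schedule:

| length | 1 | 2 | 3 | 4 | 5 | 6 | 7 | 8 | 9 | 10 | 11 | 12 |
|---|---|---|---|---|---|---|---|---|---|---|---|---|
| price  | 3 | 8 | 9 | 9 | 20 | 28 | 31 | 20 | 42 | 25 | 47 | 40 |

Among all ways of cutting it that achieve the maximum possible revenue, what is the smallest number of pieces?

2

Let r[k] be the best obtainable value from length k. For each k, try every first piece i and keep the best of price[i] + r[k−i].
r[1] = 3
r[2] = 8
r[3] = 11  (first piece 1, then r[2]=8)
r[4] = 16  (first piece 2, then r[2]=8)
r[5] = 20
r[6] = 28
r[7] = 31  (first piece 1, then r[6]=28)
r[8] = 36  (first piece 2, then r[6]=28)
r[9] = 42
r[10] = 45  (first piece 1, then r[9]=42)
r[11] = 50  (first piece 2, then r[9]=42)
r[12] = 56  (first piece 6, then r[6]=28)
Maximum revenue is $56.
Now minimize piece count subject to staying optimal: for each k, pieces[k] = 1 + min over i with p[i]+r[k−i]=r[k] of pieces[k−i].
pieces[9] = 1
pieces[10] = 2
pieces[11] = 2
pieces[12] = 2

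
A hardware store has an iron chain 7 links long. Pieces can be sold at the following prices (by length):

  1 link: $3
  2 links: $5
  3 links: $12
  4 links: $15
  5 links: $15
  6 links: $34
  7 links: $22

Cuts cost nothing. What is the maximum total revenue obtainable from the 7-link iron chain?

Let r[k] be the best obtainable value from length k. For each k, try every first piece i and keep the best of price[i] + r[k−i].
r[1] = 3
r[2] = max(3+3, 5+0) = 6
r[3] = max(3+6, 5+3, 12+0) = 12
r[4] = max(3+12, 5+6, 12+3, 15+0) = 15
r[5] = max(3+15, 5+12, 12+6, 15+3, 15+0) = 18
r[6] = max(3+18, 5+15, 12+12, 15+6, 15+3, 34+0) = 34
r[7] = max(3+34, 5+18, 12+15, …, 34+3, 22+0) = 37
One optimal cutting: 6 + 1 → $34 + $3 = $37.

37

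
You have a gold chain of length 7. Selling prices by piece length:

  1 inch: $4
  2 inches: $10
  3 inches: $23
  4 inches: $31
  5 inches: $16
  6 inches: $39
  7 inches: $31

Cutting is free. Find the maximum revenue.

Let r[k] be the best obtainable value from length k. For each k, try every first piece i and keep the best of price[i] + r[k−i].
r[1] = 4
r[2] = 10
r[3] = 23
r[4] = 31
r[5] = 35  (first piece 1, then r[4]=31)
r[6] = 46  (first piece 3, then r[3]=23)
r[7] = 54  (first piece 3, then r[4]=31)
One optimal cutting: 4 + 3 → $31 + $23 = $54.

54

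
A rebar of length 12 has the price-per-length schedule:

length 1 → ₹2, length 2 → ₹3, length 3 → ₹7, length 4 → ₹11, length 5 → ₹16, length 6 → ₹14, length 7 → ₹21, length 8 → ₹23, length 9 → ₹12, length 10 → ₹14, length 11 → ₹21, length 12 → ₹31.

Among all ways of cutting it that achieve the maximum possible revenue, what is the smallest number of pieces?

Build r[k] bottom-up: r[k] = max over allowed piece i of (p[i] + r[k−i]).
r[1] = 2
r[2] = max(2+2, 3+0) = 4
r[3] = max(2+4, 3+2, 7+0) = 7
r[4] = max(2+7, 3+4, 7+2, 11+0) = 11
r[5] = max(2+11, 3+7, 7+4, 11+2, 16+0) = 16
r[6] = max(2+16, 3+11, 7+7, 11+4, 16+2, 14+0) = 18
r[7] = max(2+18, 3+16, 7+11, …, 14+2, 21+0) = 21
r[8] = max(2+21, 3+18, 7+16, …, 21+2, 23+0) = 23
r[9] = max(2+23, 3+21, 7+18, …, 23+2, 12+0) = 27
r[10] = max(2+27, 3+23, 7+21, …, 12+2, 14+0) = 32
r[11] = max(2+32, 3+27, 7+23, …, 14+2, 21+0) = 34
r[12] = max(2+34, 3+32, 7+27, …, 21+2, 31+0) = 37
Maximum revenue is ₹37.
Now minimize piece count subject to staying optimal: for each k, pieces[k] = 1 + min over i with p[i]+r[k−i]=r[k] of pieces[k−i].
pieces[9] = 2
pieces[10] = 2
pieces[11] = 3
pieces[12] = 2

2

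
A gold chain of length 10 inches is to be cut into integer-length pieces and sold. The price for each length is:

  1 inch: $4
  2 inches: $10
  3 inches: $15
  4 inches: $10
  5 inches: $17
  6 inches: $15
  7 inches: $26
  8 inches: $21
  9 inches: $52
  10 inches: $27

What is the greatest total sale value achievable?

56

Build R[k] bottom-up: R[k] = max over allowed piece i of (p[i] + R[k−i]).
R[1] = 4
R[2] = 10
R[3] = 15
R[4] = 20  (first piece 2, then R[2]=10)
R[5] = 25  (first piece 2, then R[3]=15)
R[6] = 30  (first piece 2, then R[4]=20)
R[7] = 35  (first piece 2, then R[5]=25)
R[8] = 40  (first piece 2, then R[6]=30)
R[9] = 52
R[10] = 56  (first piece 1, then R[9]=52)
One optimal cutting: 9 + 1 → $52 + $4 = $56.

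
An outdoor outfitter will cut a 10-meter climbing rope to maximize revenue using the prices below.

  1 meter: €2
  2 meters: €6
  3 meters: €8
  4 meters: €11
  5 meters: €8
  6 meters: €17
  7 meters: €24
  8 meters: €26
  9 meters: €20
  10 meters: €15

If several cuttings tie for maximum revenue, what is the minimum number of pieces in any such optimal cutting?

Consider every possible first cut. r[k] is the best of p[i]+r[k−i] over all sellable i≤k.
r[1] = 2
r[2] = 6
r[3] = 8  (first piece 1, then r[2]=6)
r[4] = 12  (first piece 2, then r[2]=6)
r[5] = 14  (first piece 1, then r[4]=12)
r[6] = 18  (first piece 2, then r[4]=12)
r[7] = 24
r[8] = 26  (first piece 1, then r[7]=24)
r[9] = 30  (first piece 2, then r[7]=24)
r[10] = 32  (first piece 1, then r[9]=30)
Maximum revenue is €32.
Now minimize piece count subject to staying optimal: for each k, pieces[k] = 1 + min over i with p[i]+r[k−i]=r[k] of pieces[k−i].
pieces[7] = 1
pieces[8] = 1
pieces[9] = 2
pieces[10] = 2

2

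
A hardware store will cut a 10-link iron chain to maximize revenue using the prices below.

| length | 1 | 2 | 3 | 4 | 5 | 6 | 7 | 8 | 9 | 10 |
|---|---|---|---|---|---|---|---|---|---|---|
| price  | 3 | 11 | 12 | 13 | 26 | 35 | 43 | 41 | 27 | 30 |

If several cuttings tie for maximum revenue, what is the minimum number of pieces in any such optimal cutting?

3

Consider every possible first cut. r[k] is the best of p[i]+r[k−i] over all sellable i≤k.
r[1] = 3
r[2] = 11
r[3] = 14  (first piece 1, then r[2]=11)
r[4] = 22  (first piece 2, then r[2]=11)
r[5] = 26
r[6] = 35
r[7] = 43
r[8] = 46  (first piece 1, then r[7]=43)
r[9] = 54  (first piece 2, then r[7]=43)
r[10] = 57  (first piece 1, then r[9]=54)
Maximum revenue is $57.
Now minimize piece count subject to staying optimal: for each k, pieces[k] = 1 + min over i with p[i]+r[k−i]=r[k] of pieces[k−i].
pieces[7] = 1
pieces[8] = 2
pieces[9] = 2
pieces[10] = 3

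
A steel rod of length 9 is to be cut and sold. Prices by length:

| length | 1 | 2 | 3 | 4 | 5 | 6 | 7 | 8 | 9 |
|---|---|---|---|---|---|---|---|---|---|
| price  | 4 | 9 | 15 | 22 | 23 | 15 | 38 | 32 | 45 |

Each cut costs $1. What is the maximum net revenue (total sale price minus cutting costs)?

Consider every possible first cut. v[k] is the best of p[i]+v[k−i] over all sellable i≤k, charging 1 whenever i<k.
v[1] = 4
v[2] = 9
v[3] = 15
v[4] = 22
v[5] = 25  (first piece 1, then v[4]=22)
v[6] = 30  (first piece 2, then v[4]=22)
v[7] = 38
v[8] = 43  (first piece 4, then v[4]=22)
v[9] = 46  (first piece 1, then v[8]=43)
One optimal plan: pieces 4 + 4 + 1 (2 cuts) → $48 − $2 = $46.

46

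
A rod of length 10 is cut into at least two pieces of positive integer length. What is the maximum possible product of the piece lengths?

36

Let g[k] be the best product for length k (with at least one cut). For each first piece i, the rest contributes max(k−i, g[k−i]).
g[2] = 1×max(1,0) = 1×1 = 1
g[3] = max(1×2, 2×1) = 2
g[4] = max(1×3, 2×2, 3×1) = 4
g[5] = max(1×4, 2×3, 3×2, 4×1) = 6
g[6] = max(1×6, 2×4, 3×3, 4×2, 5×1) = 9
g[7] = max(1×9, 2×6, 3×4, 4×3, 5×2, 6×1) = 12
g[8] = max(1×12, 2×9, 3×6, …, 6×2, 7×1) = 18
g[9] = max(1×18, 2×12, 3×9, …, 7×2, 8×1) = 27
g[10] = max(1×27, 2×18, 3×12, …, 8×2, 9×1) = 36
One optimal split: 3 + 3 + 2 + 2; product 3×3×2×2 = 36.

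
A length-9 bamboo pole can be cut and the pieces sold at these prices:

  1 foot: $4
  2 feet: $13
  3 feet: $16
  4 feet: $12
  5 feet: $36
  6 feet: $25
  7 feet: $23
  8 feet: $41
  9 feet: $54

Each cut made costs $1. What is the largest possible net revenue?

60

Let net[k] be the best obtainable value from length k. For each k, try every first piece i and keep the best of price[i] + net[k−i] minus the 1 cut fee when i<k.
net[1] = 4
net[2] = 13
net[3] = 16  (first piece 1, then net[2]=13)
net[4] = 25  (first piece 2, then net[2]=13)
net[5] = 36
net[6] = 39  (first piece 1, then net[5]=36)
net[7] = 48  (first piece 2, then net[5]=36)
net[8] = 51  (first piece 1, then net[7]=48)
net[9] = 60  (first piece 2, then net[7]=48)
One optimal plan: pieces 5 + 2 + 2 (2 cuts) → $62 − $2 = $60.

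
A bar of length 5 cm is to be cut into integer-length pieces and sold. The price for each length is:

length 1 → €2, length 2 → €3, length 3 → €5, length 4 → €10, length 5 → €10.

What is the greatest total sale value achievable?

Build best[k] bottom-up: best[k] = max over allowed piece i of (p[i] + best[k−i]).
best[1] = 2
best[2] = max(2+2, 3+0) = 4
best[3] = max(2+4, 3+2, 5+0) = 6
best[4] = max(2+6, 3+4, 5+2, 10+0) = 10
best[5] = max(2+10, 3+6, 5+4, 10+2, 10+0) = 12
One optimal cutting: 4 + 1 → €10 + €2 = €12.

12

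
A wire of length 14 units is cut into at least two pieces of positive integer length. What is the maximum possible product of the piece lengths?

Fill prod[k] for k=2..14: at each k try every first piece i and multiply by the better of (k−i) uncut or prod[k−i].
prod[2] = 1*max(1,0) = 1*1 = 1
prod[3] = 1*max(2,1) = 1*2 = 2
prod[4] = 2*max(2,1) = 2*2 = 4
prod[5] = 2*max(3,2) = 2*3 = 6
prod[6] = 3*max(3,2) = 3*3 = 9
prod[7] = 2*max(5,6) = 2*6 = 12
prod[8] = 2*max(6,9) = 2*9 = 18
prod[9] = 3*max(6,9) = 3*9 = 27
prod[10] = 2*max(8,18) = 2*18 = 36
prod[11] = 2*max(9,27) = 2*27 = 54
prod[12] = 3*max(9,27) = 3*27 = 81
prod[13] = 2*max(11,54) = 2*54 = 108
prod[14] = 2*max(12,81) = 2*81 = 162
One optimal split: 3 + 3 + 3 + 3 + 2; product 3*3*3*3*2 = 162.

162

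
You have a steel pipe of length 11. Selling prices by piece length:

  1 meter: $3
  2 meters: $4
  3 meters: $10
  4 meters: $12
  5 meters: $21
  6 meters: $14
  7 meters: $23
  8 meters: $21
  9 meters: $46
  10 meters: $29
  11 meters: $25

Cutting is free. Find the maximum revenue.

Consider every possible first cut. v[k] is the best of p[i]+v[k−i] over all sellable i≤k.
v[1] = 3
v[2] = max(3+3, 4+0) = 6
v[3] = max(3+6, 4+3, 10+0) = 10
v[4] = max(3+10, 4+6, 10+3, 12+0) = 13
v[5] = max(3+13, 4+10, 10+6, 12+3, 21+0) = 21
v[6] = max(3+21, 4+13, 10+10, 12+6, 21+3, 14+0) = 24
v[7] = max(3+24, 4+21, 10+13, …, 14+3, 23+0) = 27
v[8] = max(3+27, 4+24, 10+21, …, 23+3, 21+0) = 31
v[9] = max(3+31, 4+27, 10+24, …, 21+3, 46+0) = 46
v[10] = max(3+46, 4+31, 10+27, …, 46+3, 29+0) = 49
v[11] = max(3+49, 4+46, 10+31, …, 29+3, 25+0) = 52
One optimal cutting: 9 + 1 + 1 → $46 + $3 + $3 = $52.

52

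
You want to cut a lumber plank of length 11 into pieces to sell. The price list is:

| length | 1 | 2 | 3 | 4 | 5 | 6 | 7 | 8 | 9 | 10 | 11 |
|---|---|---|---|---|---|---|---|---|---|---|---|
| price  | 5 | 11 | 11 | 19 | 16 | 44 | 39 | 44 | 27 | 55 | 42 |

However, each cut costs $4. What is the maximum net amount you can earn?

Let net[k] be the best obtainable value from length k. For each k, try every first piece i and keep the best of price[i] + net[k−i] minus the 4 cut fee when i<k.
net[1] = 5
net[2] = max(5+5-4, 11+0) = 11
net[3] = max(5+11-4, 11+5-4, 11+0) = 12
net[4] = max(5+12-4, 11+11-4, 11+5-4, 19+0) = 19
net[5] = max(5+19-4, 11+12-4, 11+11-4, 19+5-4, 16+0) = 20
net[6] = max(5+20-4, 11+19-4, 11+12-4, 19+11-4, 16+5-4, 44+0) = 44
net[7] = max(5+44-4, 11+20-4, 11+19-4, …, 44+5-4, 39+0) = 45
net[8] = max(5+45-4, 11+44-4, 11+20-4, …, 39+5-4, 44+0) = 51
net[9] = max(5+51-4, 11+45-4, 11+44-4, …, 44+5-4, 27+0) = 52
net[10] = max(5+52-4, 11+51-4, 11+45-4, …, 27+5-4, 55+0) = 59
net[11] = max(5+59-4, 11+52-4, 11+51-4, …, 55+5-4, 42+0) = 60
One optimal plan: pieces 6 + 4 + 1 (2 cuts) → $68 − $8 = $60.

60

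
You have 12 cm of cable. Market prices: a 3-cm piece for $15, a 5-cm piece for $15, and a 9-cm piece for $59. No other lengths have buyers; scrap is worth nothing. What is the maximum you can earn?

Let best[k] be the best obtainable value from length k. For each k, try every first piece i and keep the best of price[i] + best[k−i].
best[1] = 0
best[2] = 0
best[3] = 15
best[4] = 15
best[5] = 15
best[6] = 30  (first piece 3, then best[3]=15)
best[7] = 30
best[8] = 30
best[9] = 59
best[10] = 59
best[11] = 59
best[12] = 74  (first piece 3, then best[9]=59)
One optimal cutting: 9 + 3 → $74.

74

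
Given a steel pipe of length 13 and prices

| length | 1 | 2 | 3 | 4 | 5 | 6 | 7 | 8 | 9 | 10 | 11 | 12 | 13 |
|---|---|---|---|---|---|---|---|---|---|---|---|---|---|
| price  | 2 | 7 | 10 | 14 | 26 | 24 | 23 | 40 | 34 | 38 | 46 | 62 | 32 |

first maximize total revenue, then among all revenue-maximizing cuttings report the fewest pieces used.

2

Let r[k] be the best obtainable value from length k. For each k, try every first piece i and keep the best of price[i] + r[k−i].
r[1] = 2
r[2] = max(2+2, 7+0) = 7
r[3] = max(2+7, 7+2, 10+0) = 10
r[4] = max(2+10, 7+7, 10+2, 14+0) = 14
r[5] = max(2+14, 7+10, 10+7, 14+2, 26+0) = 26
r[6] = max(2+26, 7+14, 10+10, 14+7, 26+2, 24+0) = 28
r[7] = max(2+28, 7+26, 10+14, …, 24+2, 23+0) = 33
r[8] = max(2+33, 7+28, 10+26, …, 23+2, 40+0) = 40
r[9] = max(2+40, 7+33, 10+28, …, 40+2, 34+0) = 42
r[10] = max(2+42, 7+40, 10+33, …, 34+2, 38+0) = 52
r[11] = max(2+52, 7+42, 10+40, …, 38+2, 46+0) = 54
r[12] = max(2+54, 7+52, 10+42, …, 46+2, 62+0) = 62
r[13] = max(2+62, 7+54, 10+52, …, 62+2, 32+0) = 66
Maximum revenue is $66.
Now minimize piece count subject to staying optimal: for each k, pieces[k] = 1 + min over i with p[i]+r[k−i]=r[k] of pieces[k−i].
pieces[10] = 2
pieces[11] = 3
pieces[12] = 1
pieces[13] = 2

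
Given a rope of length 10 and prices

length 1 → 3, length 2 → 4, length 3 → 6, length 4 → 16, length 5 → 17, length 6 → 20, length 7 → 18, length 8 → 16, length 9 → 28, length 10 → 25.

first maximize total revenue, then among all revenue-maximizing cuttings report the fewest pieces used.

Let r[k] be the best obtainable value from length k. For each k, try every first piece i and keep the best of price[i] + r[k−i].
r[1] = 3
r[2] = max(3+3, 4+0) = 6
r[3] = max(3+6, 4+3, 6+0) = 9
r[4] = max(3+9, 4+6, 6+3, 16+0) = 16
r[5] = max(3+16, 4+9, 6+6, 16+3, 17+0) = 19
r[6] = max(3+19, 4+16, 6+9, 16+6, 17+3, 20+0) = 22
r[7] = max(3+22, 4+19, 6+16, …, 20+3, 18+0) = 25
r[8] = max(3+25, 4+22, 6+19, …, 18+3, 16+0) = 32
r[9] = max(3+32, 4+25, 6+22, …, 16+3, 28+0) = 35
r[10] = max(3+35, 4+32, 6+25, …, 28+3, 25+0) = 38
Maximum revenue is 38.
Now minimize piece count subject to staying optimal: for each k, pieces[k] = 1 + min over i with p[i]+r[k−i]=r[k] of pieces[k−i].
pieces[7] = 4
pieces[8] = 2
pieces[9] = 3
pieces[10] = 4

4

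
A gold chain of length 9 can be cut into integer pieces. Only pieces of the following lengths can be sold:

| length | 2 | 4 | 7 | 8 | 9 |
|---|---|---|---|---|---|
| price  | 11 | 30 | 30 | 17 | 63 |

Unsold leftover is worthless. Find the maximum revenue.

63

Let r[k] be the best obtainable value from length k. For each k, try every first piece i and keep the best of price[i] + r[k−i].
r[1] = 0
r[2] = 11
r[3] = 11
r[4] = 30
r[5] = 30
r[6] = 41  (first piece 2, then r[4]=30)
r[7] = 41
r[8] = 60  (first piece 4, then r[4]=30)
r[9] = 63
One optimal cutting: 9 → $63.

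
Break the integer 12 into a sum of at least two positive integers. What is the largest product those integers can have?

Define P[k] = max over 1≤i<k of i · max(k−i, P[k−i]); the inner max lets the remainder stay uncut if that's better.
P[2] = 1*max(1,0) = 1*1 = 1
P[3] = 1*max(2,1) = 1*2 = 2
P[4] = 2*max(2,1) = 2*2 = 4
P[5] = 2*max(3,2) = 2*3 = 6
P[6] = 3*max(3,2) = 3*3 = 9
P[7] = 2*max(5,6) = 2*6 = 12
P[8] = 2*max(6,9) = 2*9 = 18
P[9] = 3*max(6,9) = 3*9 = 27
P[10] = 2*max(8,18) = 2*18 = 36
P[11] = 2*max(9,27) = 2*27 = 54
P[12] = 3*max(9,27) = 3*27 = 81
One optimal split: 3 + 3 + 3 + 3; product 3*3*3*3 = 81.

81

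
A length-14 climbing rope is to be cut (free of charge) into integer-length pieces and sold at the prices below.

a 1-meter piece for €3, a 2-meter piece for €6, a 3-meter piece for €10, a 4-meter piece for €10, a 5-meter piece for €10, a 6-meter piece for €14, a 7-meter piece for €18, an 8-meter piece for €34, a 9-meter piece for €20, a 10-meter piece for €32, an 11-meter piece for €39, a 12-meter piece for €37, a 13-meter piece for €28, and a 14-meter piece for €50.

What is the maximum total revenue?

54

Build R[k] bottom-up: R[k] = max over allowed piece i of (p[i] + R[k−i]).
R[1] = 3
R[2] = max(3+3, 6+0) = 6
R[3] = max(3+6, 6+3, 10+0) = 10
R[4] = max(3+10, 6+6, 10+3, 10+0) = 13
R[5] = max(3+13, 6+10, 10+6, 10+3, 10+0) = 16
R[6] = max(3+16, 6+13, 10+10, 10+6, 10+3, 14+0) = 20
R[7] = max(3+20, 6+16, 10+13, …, 14+3, 18+0) = 23
R[8] = max(3+23, 6+20, 10+16, …, 18+3, 34+0) = 34
R[9] = max(3+34, 6+23, 10+20, …, 34+3, 20+0) = 37
R[10] = max(3+37, 6+34, 10+23, …, 20+3, 32+0) = 40
R[11] = max(3+40, 6+37, 10+34, …, 32+3, 39+0) = 44
R[12] = max(3+44, 6+40, 10+37, …, 39+3, 37+0) = 47
R[13] = max(3+47, 6+44, 10+40, …, 37+3, 28+0) = 50
R[14] = max(3+50, 6+47, 10+44, …, 28+3, 50+0) = 54
One optimal cutting: 8 + 3 + 3 → €34 + €10 + €10 = €54.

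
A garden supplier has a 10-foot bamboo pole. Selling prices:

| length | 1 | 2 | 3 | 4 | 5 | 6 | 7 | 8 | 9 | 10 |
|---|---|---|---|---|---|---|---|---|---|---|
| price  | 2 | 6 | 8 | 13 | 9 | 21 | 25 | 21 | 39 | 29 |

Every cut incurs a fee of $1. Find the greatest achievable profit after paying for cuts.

Consider every possible first cut. net[k] is the best of p[i]+net[k−i] over all sellable i≤k, charging 1 whenever i<k.
net[1] = 2
net[2] = max(2+2-1, 6+0) = 6
net[3] = max(2+6-1, 6+2-1, 8+0) = 8
net[4] = max(2+8-1, 6+6-1, 8+2-1, 13+0) = 13
net[5] = max(2+13-1, 6+8-1, 8+6-1, 13+2-1, 9+0) = 14
net[6] = max(2+14-1, 6+13-1, 8+8-1, 13+6-1, 9+2-1, 21+0) = 21
net[7] = max(2+21-1, 6+14-1, 8+13-1, …, 21+2-1, 25+0) = 25
net[8] = max(2+25-1, 6+21-1, 8+14-1, …, 25+2-1, 21+0) = 26
net[9] = max(2+26-1, 6+25-1, 8+21-1, …, 21+2-1, 39+0) = 39
net[10] = max(2+39-1, 6+26-1, 8+25-1, …, 39+2-1, 29+0) = 40
One optimal plan: pieces 9 + 1 (1 cut) → $41 − $1 = $40.

40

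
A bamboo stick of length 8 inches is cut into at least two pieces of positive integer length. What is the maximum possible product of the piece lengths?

18

Fill m[k] for k=2..8: at each k try every first piece i and multiply by the better of (k−i) uncut or m[k−i].
Small cases: m[2]=1.
m[3] = max(1·2, 2·1) = 2
m[4] = max(1·3, 2·2, 3·1) = 4
m[5] = max(1·4, 2·3, 3·2, 4·1) = 6
m[6] = max(1·6, 2·4, 3·3, 4·2, 5·1) = 9
m[7] = max(1·9, 2·6, 3·4, 4·3, 5·2, 6·1) = 12
m[8] = max(1·12, 2·9, 3·6, …, 6·2, 7·1) = 18
One optimal split: 3 + 3 + 2; product 3·3·2 = 18.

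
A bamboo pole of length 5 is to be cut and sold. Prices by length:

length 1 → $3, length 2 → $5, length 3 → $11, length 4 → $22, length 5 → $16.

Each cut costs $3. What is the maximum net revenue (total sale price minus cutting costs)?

22

Build net[k] bottom-up: net[k] = max over allowed piece i of (p[i] + net[k−i]) − 3 per cut.
net[1] = 3
net[2] = 5
net[3] = 11
net[4] = 22
net[5] = 22  (first piece 1, then net[4]=22)
One optimal plan: pieces 4 + 1 (1 cut) → $25 − $3 = $22.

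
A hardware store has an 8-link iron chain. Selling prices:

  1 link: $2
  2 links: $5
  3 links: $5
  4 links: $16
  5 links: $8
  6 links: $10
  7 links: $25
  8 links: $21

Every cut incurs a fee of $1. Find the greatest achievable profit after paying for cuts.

Let net[k] be the best obtainable value from length k. For each k, try every first piece i and keep the best of price[i] + net[k−i] minus the 1 cut fee when i<k.
net[1] = 2
net[2] = 5
net[3] = 6  (first piece 1, then net[2]=5)
net[4] = 16
net[5] = 17  (first piece 1, then net[4]=16)
net[6] = 20  (first piece 2, then net[4]=16)
net[7] = 25
net[8] = 31  (first piece 4, then net[4]=16)
One optimal plan: pieces 4 + 4 (1 cut) → $32 − $1 = $31.

31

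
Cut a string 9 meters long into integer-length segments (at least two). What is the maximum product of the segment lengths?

27

Define prod[k] = max over 1≤i<k of i · max(k−i, prod[k−i]); the inner max lets the remainder stay uncut if that's better.
Small cases: prod[2]=1.
prod[3] = 1×max(2,1) = 1×2 = 2
prod[4] = 2×max(2,1) = 2×2 = 4
prod[5] = 2×max(3,2) = 2×3 = 6
prod[6] = 3×max(3,2) = 3×3 = 9
prod[7] = 2×max(5,6) = 2×6 = 12
prod[8] = 2×max(6,9) = 2×9 = 18
prod[9] = 3×max(6,9) = 3×9 = 27
One optimal split: 3 + 3 + 3; product 3×3×3 = 27.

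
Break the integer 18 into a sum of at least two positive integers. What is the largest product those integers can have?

729

Define P[k] = max over 1≤i<k of i · max(k−i, P[k−i]); the inner max lets the remainder stay uncut if that's better.
Small cases: P[2]=1, P[3]=2, P[4]=4, P[5]=6, P[6]=9, P[7]=12, P[8]=18, P[9]=27, P[10]=36, P[11]=54.
P[12] = 3·max(9,27) = 3·27 = 81
P[13] = 2·max(11,54) = 2·54 = 108
P[14] = 2·max(12,81) = 2·81 = 162
P[15] = 3·max(12,81) = 3·81 = 243
P[16] = 2·max(14,162) = 2·162 = 324
P[17] = 2·max(15,243) = 2·243 = 486
P[18] = 3·max(15,243) = 3·243 = 729
One optimal split: 3 + 3 + 3 + 3 + 3 + 3; product 3·3·3·3·3·3 = 729.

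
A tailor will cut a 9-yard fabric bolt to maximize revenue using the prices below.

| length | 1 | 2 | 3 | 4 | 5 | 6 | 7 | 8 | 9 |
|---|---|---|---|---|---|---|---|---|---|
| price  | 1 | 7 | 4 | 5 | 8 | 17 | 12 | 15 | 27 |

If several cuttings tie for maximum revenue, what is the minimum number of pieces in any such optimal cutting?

5

Consider every possible first cut. r[k] is the best of p[i]+r[k−i] over all sellable i≤k.
r[1] = 1
r[2] = 7
r[3] = 8  (first piece 1, then r[2]=7)
r[4] = 14  (first piece 2, then r[2]=7)
r[5] = 15  (first piece 1, then r[4]=14)
r[6] = 21  (first piece 2, then r[4]=14)
r[7] = 22  (first piece 1, then r[6]=21)
r[8] = 28  (first piece 2, then r[6]=21)
r[9] = 29  (first piece 1, then r[8]=28)
Maximum revenue is $29.
Now minimize piece count subject to staying optimal: for each k, pieces[k] = 1 + min over i with p[i]+r[k−i]=r[k] of pieces[k−i].
pieces[6] = 3
pieces[7] = 4
pieces[8] = 4
pieces[9] = 5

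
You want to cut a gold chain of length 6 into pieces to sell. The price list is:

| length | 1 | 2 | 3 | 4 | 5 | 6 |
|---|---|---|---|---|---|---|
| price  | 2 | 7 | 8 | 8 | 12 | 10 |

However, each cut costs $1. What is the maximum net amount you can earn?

Build v[k] bottom-up: v[k] = max over allowed piece i of (p[i] + v[k−i]) − 1 per cut.
v[1] = 2
v[2] = max(2+2-1, 7+0) = 7
v[3] = max(2+7-1, 7+2-1, 8+0) = 8
v[4] = max(2+8-1, 7+7-1, 8+2-1, 8+0) = 13
v[5] = max(2+13-1, 7+8-1, 8+7-1, 8+2-1, 12+0) = 14
v[6] = max(2+14-1, 7+13-1, 8+8-1, 8+7-1, 12+2-1, 10+0) = 19
One optimal plan: pieces 2 + 2 + 2 (2 cuts) → $21 − $2 = $19.

19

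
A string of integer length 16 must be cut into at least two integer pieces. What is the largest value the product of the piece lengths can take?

Define P[k] = max over 1≤i<k of i · max(k−i, P[k−i]); the inner max lets the remainder stay uncut if that's better.
P[2] = 1×max(1,0) = 1×1 = 1
P[3] = 1×max(2,1) = 1×2 = 2
P[4] = 2×max(2,1) = 2×2 = 4
P[5] = 2×max(3,2) = 2×3 = 6
P[6] = 3×max(3,2) = 3×3 = 9
P[7] = 2×max(5,6) = 2×6 = 12
P[8] = 2×max(6,9) = 2×9 = 18
P[9] = 3×max(6,9) = 3×9 = 27
P[10] = 2×max(8,18) = 2×18 = 36
P[11] = 2×max(9,27) = 2×27 = 54
P[12] = 3×max(9,27) = 3×27 = 81
P[13] = 2×max(11,54) = 2×54 = 108
P[14] = 2×max(12,81) = 2×81 = 162
P[15] = 3×max(12,81) = 3×81 = 243
P[16] = 2×max(14,162) = 2×162 = 324
One optimal split: 3 + 3 + 3 + 3 + 2 + 2; product 3×3×3×3×2×2 = 324.

324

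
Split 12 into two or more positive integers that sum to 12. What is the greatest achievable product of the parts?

Define m[k] = max over 1≤i<k of i · max(k−i, m[k−i]); the inner max lets the remainder stay uncut if that's better.
m[2] = 1*max(1,0) = 1*1 = 1
m[3] = max(1*2, 2*1) = 2
m[4] = max(1*3, 2*2, 3*1) = 4
m[5] = max(1*4, 2*3, 3*2, 4*1) = 6
m[6] = max(1*6, 2*4, 3*3, 4*2, 5*1) = 9
m[7] = max(1*9, 2*6, 3*4, 4*3, 5*2, 6*1) = 12
m[8] = max(1*12, 2*9, 3*6, …, 6*2, 7*1) = 18
m[9] = max(1*18, 2*12, 3*9, …, 7*2, 8*1) = 27
m[10] = max(1*27, 2*18, 3*12, …, 8*2, 9*1) = 36
m[11] = max(1*36, 2*27, 3*18, …, 9*2, 10*1) = 54
m[12] = max(1*54, 2*36, 3*27, …, 10*2, 11*1) = 81
One optimal split: 3 + 3 + 3 + 3; product 3*3*3*3 = 81.

81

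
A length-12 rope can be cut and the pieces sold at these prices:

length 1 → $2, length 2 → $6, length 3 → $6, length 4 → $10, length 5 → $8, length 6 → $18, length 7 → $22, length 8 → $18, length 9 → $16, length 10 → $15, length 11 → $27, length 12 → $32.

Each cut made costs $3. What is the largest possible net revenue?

Let v[k] be the best obtainable value from length k. For each k, try every first piece i and keep the best of price[i] + v[k−i] minus the 3 cut fee when i<k.
v[1] = 2
v[2] = max(2+2-3, 6+0) = 6
v[3] = max(2+6-3, 6+2-3, 6+0) = 6
v[4] = max(2+6-3, 6+6-3, 6+2-3, 10+0) = 10
v[5] = max(2+10-3, 6+6-3, 6+6-3, 10+2-3, 8+0) = 9
v[6] = max(2+9-3, 6+10-3, 6+6-3, 10+6-3, 8+2-3, 18+0) = 18
v[7] = max(2+18-3, 6+9-3, 6+10-3, …, 18+2-3, 22+0) = 22
v[8] = max(2+22-3, 6+18-3, 6+9-3, …, 22+2-3, 18+0) = 21
v[9] = max(2+21-3, 6+22-3, 6+18-3, …, 18+2-3, 16+0) = 25
v[10] = max(2+25-3, 6+21-3, 6+22-3, …, 16+2-3, 15+0) = 25
v[11] = max(2+25-3, 6+25-3, 6+21-3, …, 15+2-3, 27+0) = 29
v[12] = max(2+29-3, 6+25-3, 6+25-3, …, 27+2-3, 32+0) = 33
One optimal plan: pieces 6 + 6 (1 cut) → $36 − $3 = $33.

33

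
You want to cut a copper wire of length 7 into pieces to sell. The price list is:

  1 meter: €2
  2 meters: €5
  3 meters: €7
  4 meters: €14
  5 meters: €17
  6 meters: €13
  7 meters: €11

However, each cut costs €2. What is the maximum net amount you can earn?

20

Build net[k] bottom-up: net[k] = max over allowed piece i of (p[i] + net[k−i]) − 2 per cut.
net[1] = 2
net[2] = max(2+2-2, 5+0) = 5
net[3] = max(2+5-2, 5+2-2, 7+0) = 7
net[4] = max(2+7-2, 5+5-2, 7+2-2, 14+0) = 14
net[5] = max(2+14-2, 5+7-2, 7+5-2, 14+2-2, 17+0) = 17
net[6] = max(2+17-2, 5+14-2, 7+7-2, 14+5-2, 17+2-2, 13+0) = 17
net[7] = max(2+17-2, 5+17-2, 7+14-2, …, 13+2-2, 11+0) = 20
One optimal plan: pieces 5 + 2 (1 cut) → €22 − €2 = €20.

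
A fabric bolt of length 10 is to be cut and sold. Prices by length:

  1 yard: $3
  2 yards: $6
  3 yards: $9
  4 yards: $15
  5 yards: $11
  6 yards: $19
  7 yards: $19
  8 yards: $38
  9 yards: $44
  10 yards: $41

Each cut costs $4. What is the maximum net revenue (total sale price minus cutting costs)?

Consider every possible first cut. r[k] is the best of p[i]+r[k−i] over all sellable i≤k, charging 4 whenever i<k.
r[1] = 3
r[2] = 6
r[3] = 9
r[4] = 15
r[5] = 14  (first piece 1, then r[4]=15)
r[6] = 19
r[7] = 20  (first piece 3, then r[4]=15)
r[8] = 38
r[9] = 44
r[10] = 43  (first piece 1, then r[9]=44)
One optimal plan: pieces 9 + 1 (1 cut) → $47 − $4 = $43.

43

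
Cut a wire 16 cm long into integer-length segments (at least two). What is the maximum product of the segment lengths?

324

Define g[k] = max over 1≤i<k of i · max(k−i, g[k−i]); the inner max lets the remainder stay uncut if that's better.
Small cases: g[2]=1, g[3]=2, g[4]=4, g[5]=6, g[6]=9, g[7]=12, g[8]=18, g[9]=27.
g[10] = 2*max(8,18) = 2*18 = 36
g[11] = 2*max(9,27) = 2*27 = 54
g[12] = 3*max(9,27) = 3*27 = 81
g[13] = 2*max(11,54) = 2*54 = 108
g[14] = 2*max(12,81) = 2*81 = 162
g[15] = 3*max(12,81) = 3*81 = 243
g[16] = 2*max(14,162) = 2*162 = 324
One optimal split: 3 + 3 + 3 + 3 + 2 + 2; product 3*3*3*3*2*2 = 324.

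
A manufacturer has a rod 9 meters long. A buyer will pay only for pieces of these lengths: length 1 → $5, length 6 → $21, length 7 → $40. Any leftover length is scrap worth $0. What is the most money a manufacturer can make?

Consider every possible first cut. r[k] is the best of p[i]+r[k−i] over all sellable i≤k.
r[1] = 5
r[2] = 10  (first piece 1, then r[1]=5)
r[3] = 15  (first piece 1, then r[2]=10)
r[4] = 20  (first piece 1, then r[3]=15)
r[5] = 25  (first piece 1, then r[4]=20)
r[6] = 30  (first piece 1, then r[5]=25)
r[7] = 40
r[8] = 45  (first piece 1, then r[7]=40)
r[9] = 50  (first piece 1, then r[8]=45)
One optimal cutting: 7 + 1 + 1 → $50.

50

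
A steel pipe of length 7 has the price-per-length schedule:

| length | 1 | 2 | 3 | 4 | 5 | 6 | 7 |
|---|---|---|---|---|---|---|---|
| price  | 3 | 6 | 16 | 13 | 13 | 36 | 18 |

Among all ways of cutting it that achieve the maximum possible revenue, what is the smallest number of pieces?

Consider every possible first cut. r[k] is the best of p[i]+r[k−i] over all sellable i≤k.
r[1] = 3
r[2] = max(3+3, 6+0) = 6
r[3] = max(3+6, 6+3, 16+0) = 16
r[4] = max(3+16, 6+6, 16+3, 13+0) = 19
r[5] = max(3+19, 6+16, 16+6, 13+3, 13+0) = 22
r[6] = max(3+22, 6+19, 16+16, 13+6, 13+3, 36+0) = 36
r[7] = max(3+36, 6+22, 16+19, …, 36+3, 18+0) = 39
Maximum revenue is $39.
Now minimize piece count subject to staying optimal: for each k, pieces[k] = 1 + min over i with p[i]+r[k−i]=r[k] of pieces[k−i].
pieces[4] = 2
pieces[5] = 2
pieces[6] = 1
pieces[7] = 2

2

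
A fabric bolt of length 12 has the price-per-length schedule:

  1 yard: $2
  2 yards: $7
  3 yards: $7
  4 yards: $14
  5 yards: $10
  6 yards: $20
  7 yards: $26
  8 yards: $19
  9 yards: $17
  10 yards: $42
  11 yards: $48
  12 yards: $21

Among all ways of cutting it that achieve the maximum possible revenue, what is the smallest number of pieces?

2

Consider every possible first cut. r[k] is the best of p[i]+r[k−i] over all sellable i≤k.
r[1] = 2
r[2] = 7
r[3] = 9  (first piece 1, then r[2]=7)
r[4] = 14  (first piece 2, then r[2]=7)
r[5] = 16  (first piece 1, then r[4]=14)
r[6] = 21  (first piece 2, then r[4]=14)
r[7] = 26
r[8] = 28  (first piece 1, then r[7]=26)
r[9] = 33  (first piece 2, then r[7]=26)
r[10] = 42
r[11] = 48
r[12] = 50  (first piece 1, then r[11]=48)
Maximum revenue is $50.
Now minimize piece count subject to staying optimal: for each k, pieces[k] = 1 + min over i with p[i]+r[k−i]=r[k] of pieces[k−i].
pieces[9] = 2
pieces[10] = 1
pieces[11] = 1
pieces[12] = 2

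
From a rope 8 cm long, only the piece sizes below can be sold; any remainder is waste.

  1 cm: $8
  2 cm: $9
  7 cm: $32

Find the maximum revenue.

Let best[k] be the best obtainable value from length k. For each k, try every first piece i and keep the best of price[i] + best[k−i].
best[1] = 8
best[2] = max(8+8, 9+0) = 16
best[3] = max(8+16, 9+8) = 24
best[4] = max(8+24, 9+16) = 32
best[5] = max(8+32, 9+24) = 40
best[6] = max(8+40, 9+32) = 48
best[7] = max(8+48, 9+40, 32+0) = 56
best[8] = max(8+56, 9+48, 32+8) = 64
One optimal cutting: 1 + 1 + 1 + 1 + 1 + 1 + 1 + 1 → $64.

64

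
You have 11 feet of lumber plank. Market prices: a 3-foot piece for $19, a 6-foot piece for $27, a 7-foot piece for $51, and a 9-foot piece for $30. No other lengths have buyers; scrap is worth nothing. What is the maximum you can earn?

70

Consider every possible first cut. best[k] is the best of p[i]+best[k−i] over all sellable i≤k.
best[1] = 0
best[2] = 0
best[3] = 19
best[4] = 19
best[5] = 19
best[6] = max(19+19, 27+0) = 38
best[7] = max(19+19, 27+0, 51+0) = 51
best[8] = max(19+19, 27+0, 51+0) = 51
best[9] = max(19+38, 27+19, 51+0, 30+0) = 57
best[10] = max(19+51, 27+19, 51+19, 30+0) = 70
best[11] = max(19+51, 27+19, 51+19, 30+0) = 70
One optimal cutting: pieces 7 + 3 with 1 foot of scrap → $70.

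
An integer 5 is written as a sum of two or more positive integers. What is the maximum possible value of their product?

Let g[k] be the best product for length k (with at least one cut). For each first piece i, the rest contributes max(k−i, g[k−i]).
g[2] = 1×max(1,0) = 1×1 = 1
g[3] = max(1×2, 2×1) = 2
g[4] = max(1×3, 2×2, 3×1) = 4
g[5] = max(1×4, 2×3, 3×2, 4×1) = 6
One optimal split: 3 + 2; product 3×2 = 6.

6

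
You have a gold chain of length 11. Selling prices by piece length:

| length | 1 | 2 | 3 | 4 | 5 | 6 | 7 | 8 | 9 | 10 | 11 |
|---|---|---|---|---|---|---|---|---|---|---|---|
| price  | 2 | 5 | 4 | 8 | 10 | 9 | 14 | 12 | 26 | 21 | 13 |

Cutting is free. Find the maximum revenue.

31

Let r[k] be the best obtainable value from length k. For each k, try every first piece i and keep the best of price[i] + r[k−i].
r[1] = 2
r[2] = 5
r[3] = 7  (first piece 1, then r[2]=5)
r[4] = 10  (first piece 2, then r[2]=5)
r[5] = 12  (first piece 1, then r[4]=10)
r[6] = 15  (first piece 2, then r[4]=10)
r[7] = 17  (first piece 1, then r[6]=15)
r[8] = 20  (first piece 2, then r[6]=15)
r[9] = 26
r[10] = 28  (first piece 1, then r[9]=26)
r[11] = 31  (first piece 2, then r[9]=26)
One optimal cutting: 9 + 2 → $26 + $5 = $31.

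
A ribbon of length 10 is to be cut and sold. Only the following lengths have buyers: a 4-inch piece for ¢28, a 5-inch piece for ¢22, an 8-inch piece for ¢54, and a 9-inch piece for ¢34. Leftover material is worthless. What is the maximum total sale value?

56

Build f[k] bottom-up: f[k] = max over allowed piece i of (p[i] + f[k−i]).
f[1] = 0
f[2] = 0
f[3] = 0
f[4] = 28
f[5] = 28
f[6] = 28
f[7] = 28
f[8] = 56  (first piece 4, then f[4]=28)
f[9] = 56
f[10] = 56
One optimal cutting: pieces 4 + 4 with 2 inches of scrap → ¢56.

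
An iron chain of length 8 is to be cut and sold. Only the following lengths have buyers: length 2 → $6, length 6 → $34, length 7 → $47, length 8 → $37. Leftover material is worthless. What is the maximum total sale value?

47

Consider every possible first cut. f[k] is the best of p[i]+f[k−i] over all sellable i≤k.
f[1] = 0
f[2] = 6
f[3] = 6
f[4] = 12  (first piece 2, then f[2]=6)
f[5] = 12
f[6] = 34
f[7] = 47
f[8] = 47
One optimal cutting: pieces 7 with 1 link of scrap → $47.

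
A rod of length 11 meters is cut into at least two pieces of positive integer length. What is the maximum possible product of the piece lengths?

Let g[k] be the best product for length k (with at least one cut). For each first piece i, the rest contributes max(k−i, g[k−i]).
g[2] = 1*max(1,0) = 1*1 = 1
g[3] = max(1*2, 2*1) = 2
g[4] = max(1*3, 2*2, 3*1) = 4
g[5] = max(1*4, 2*3, 3*2, 4*1) = 6
g[6] = max(1*6, 2*4, 3*3, 4*2, 5*1) = 9
g[7] = max(1*9, 2*6, 3*4, 4*3, 5*2, 6*1) = 12
g[8] = max(1*12, 2*9, 3*6, …, 6*2, 7*1) = 18
g[9] = max(1*18, 2*12, 3*9, …, 7*2, 8*1) = 27
g[10] = max(1*27, 2*18, 3*12, …, 8*2, 9*1) = 36
g[11] = max(1*36, 2*27, 3*18, …, 9*2, 10*1) = 54
One optimal split: 3 + 3 + 3 + 2; product 3*3*3*2 = 54.

54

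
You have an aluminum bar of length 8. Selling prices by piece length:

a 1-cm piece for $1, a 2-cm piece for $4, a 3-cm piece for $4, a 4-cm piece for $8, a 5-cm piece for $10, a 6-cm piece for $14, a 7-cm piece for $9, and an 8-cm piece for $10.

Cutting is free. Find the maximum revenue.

18

Let best[k] be the best obtainable value from length k. For each k, try every first piece i and keep the best of price[i] + best[k−i].
best[1] = 1
best[2] = max(1+1, 4+0) = 4
best[3] = max(1+4, 4+1, 4+0) = 5
best[4] = max(1+5, 4+4, 4+1, 8+0) = 8
best[5] = max(1+8, 4+5, 4+4, 8+1, 10+0) = 10
best[6] = max(1+10, 4+8, 4+5, 8+4, 10+1, 14+0) = 14
best[7] = max(1+14, 4+10, 4+8, …, 14+1, 9+0) = 15
best[8] = max(1+15, 4+14, 4+10, …, 9+1, 10+0) = 18
One optimal cutting: 6 + 2 → $14 + $4 = $18.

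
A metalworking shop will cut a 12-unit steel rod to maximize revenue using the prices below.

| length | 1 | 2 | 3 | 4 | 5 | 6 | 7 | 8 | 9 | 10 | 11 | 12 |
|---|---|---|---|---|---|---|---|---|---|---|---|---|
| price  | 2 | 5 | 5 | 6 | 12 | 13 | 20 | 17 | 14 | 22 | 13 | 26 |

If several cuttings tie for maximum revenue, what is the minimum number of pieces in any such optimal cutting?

2

Let r[k] be the best obtainable value from length k. For each k, try every first piece i and keep the best of price[i] + r[k−i].
r[1] = 2
r[2] = max(2+2, 5+0) = 5
r[3] = max(2+5, 5+2, 5+0) = 7
r[4] = max(2+7, 5+5, 5+2, 6+0) = 10
r[5] = max(2+10, 5+7, 5+5, 6+2, 12+0) = 12
r[6] = max(2+12, 5+10, 5+7, 6+5, 12+2, 13+0) = 15
r[7] = max(2+15, 5+12, 5+10, …, 13+2, 20+0) = 20
r[8] = max(2+20, 5+15, 5+12, …, 20+2, 17+0) = 22
r[9] = max(2+22, 5+20, 5+15, …, 17+2, 14+0) = 25
r[10] = max(2+25, 5+22, 5+20, …, 14+2, 22+0) = 27
r[11] = max(2+27, 5+25, 5+22, …, 22+2, 13+0) = 30
r[12] = max(2+30, 5+27, 5+25, …, 13+2, 26+0) = 32
Maximum revenue is $32.
Now minimize piece count subject to staying optimal: for each k, pieces[k] = 1 + min over i with p[i]+r[k−i]=r[k] of pieces[k−i].
pieces[9] = 2
pieces[10] = 3
pieces[11] = 3
pieces[12] = 2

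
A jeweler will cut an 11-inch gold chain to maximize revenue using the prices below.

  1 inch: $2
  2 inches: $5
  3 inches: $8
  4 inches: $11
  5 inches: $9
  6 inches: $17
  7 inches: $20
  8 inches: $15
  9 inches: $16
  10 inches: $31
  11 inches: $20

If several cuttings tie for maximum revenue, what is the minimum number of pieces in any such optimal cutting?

Let r[k] be the best obtainable value from length k. For each k, try every first piece i and keep the best of price[i] + r[k−i].
r[1] = 2
r[2] = 5
r[3] = 8
r[4] = 11
r[5] = 13  (first piece 1, then r[4]=11)
r[6] = 17
r[7] = 20
r[8] = 22  (first piece 1, then r[7]=20)
r[9] = 25  (first piece 2, then r[7]=20)
r[10] = 31
r[11] = 33  (first piece 1, then r[10]=31)
Maximum revenue is $33.
Now minimize piece count subject to staying optimal: for each k, pieces[k] = 1 + min over i with p[i]+r[k−i]=r[k] of pieces[k−i].
pieces[8] = 2
pieces[9] = 2
pieces[10] = 1
pieces[11] = 2

2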